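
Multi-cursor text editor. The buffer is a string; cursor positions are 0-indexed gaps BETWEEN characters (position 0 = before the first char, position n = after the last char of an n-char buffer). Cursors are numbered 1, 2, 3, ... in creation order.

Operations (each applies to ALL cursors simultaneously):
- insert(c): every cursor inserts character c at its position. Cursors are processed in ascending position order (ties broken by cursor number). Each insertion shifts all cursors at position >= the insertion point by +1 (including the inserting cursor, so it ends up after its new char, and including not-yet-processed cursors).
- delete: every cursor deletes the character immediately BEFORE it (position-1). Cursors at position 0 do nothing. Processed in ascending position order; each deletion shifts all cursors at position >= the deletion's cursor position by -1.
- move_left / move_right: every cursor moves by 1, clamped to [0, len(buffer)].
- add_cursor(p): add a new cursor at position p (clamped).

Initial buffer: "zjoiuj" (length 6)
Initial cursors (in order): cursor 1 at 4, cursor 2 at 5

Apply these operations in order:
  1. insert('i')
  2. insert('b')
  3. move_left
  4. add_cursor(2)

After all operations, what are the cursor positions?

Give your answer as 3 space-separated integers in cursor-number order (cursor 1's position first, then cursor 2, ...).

Answer: 5 8 2

Derivation:
After op 1 (insert('i')): buffer="zjoiiuij" (len 8), cursors c1@5 c2@7, authorship ....1.2.
After op 2 (insert('b')): buffer="zjoiibuibj" (len 10), cursors c1@6 c2@9, authorship ....11.22.
After op 3 (move_left): buffer="zjoiibuibj" (len 10), cursors c1@5 c2@8, authorship ....11.22.
After op 4 (add_cursor(2)): buffer="zjoiibuibj" (len 10), cursors c3@2 c1@5 c2@8, authorship ....11.22.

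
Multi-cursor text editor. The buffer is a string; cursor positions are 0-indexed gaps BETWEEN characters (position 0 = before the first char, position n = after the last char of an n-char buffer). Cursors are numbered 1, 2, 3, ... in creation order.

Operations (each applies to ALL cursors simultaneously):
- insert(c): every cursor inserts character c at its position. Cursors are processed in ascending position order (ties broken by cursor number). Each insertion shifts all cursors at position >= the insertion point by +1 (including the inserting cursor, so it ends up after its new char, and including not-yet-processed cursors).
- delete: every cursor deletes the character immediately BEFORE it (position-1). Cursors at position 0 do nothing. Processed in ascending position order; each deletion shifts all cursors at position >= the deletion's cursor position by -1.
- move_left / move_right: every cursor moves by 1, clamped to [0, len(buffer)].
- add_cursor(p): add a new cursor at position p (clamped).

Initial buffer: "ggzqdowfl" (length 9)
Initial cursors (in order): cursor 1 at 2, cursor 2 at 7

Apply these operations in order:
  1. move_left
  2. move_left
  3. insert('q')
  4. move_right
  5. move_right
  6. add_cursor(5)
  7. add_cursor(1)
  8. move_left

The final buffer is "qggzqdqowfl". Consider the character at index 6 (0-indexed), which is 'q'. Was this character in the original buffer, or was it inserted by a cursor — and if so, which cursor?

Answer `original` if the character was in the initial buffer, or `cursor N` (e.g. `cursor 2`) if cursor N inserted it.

Answer: cursor 2

Derivation:
After op 1 (move_left): buffer="ggzqdowfl" (len 9), cursors c1@1 c2@6, authorship .........
After op 2 (move_left): buffer="ggzqdowfl" (len 9), cursors c1@0 c2@5, authorship .........
After op 3 (insert('q')): buffer="qggzqdqowfl" (len 11), cursors c1@1 c2@7, authorship 1.....2....
After op 4 (move_right): buffer="qggzqdqowfl" (len 11), cursors c1@2 c2@8, authorship 1.....2....
After op 5 (move_right): buffer="qggzqdqowfl" (len 11), cursors c1@3 c2@9, authorship 1.....2....
After op 6 (add_cursor(5)): buffer="qggzqdqowfl" (len 11), cursors c1@3 c3@5 c2@9, authorship 1.....2....
After op 7 (add_cursor(1)): buffer="qggzqdqowfl" (len 11), cursors c4@1 c1@3 c3@5 c2@9, authorship 1.....2....
After op 8 (move_left): buffer="qggzqdqowfl" (len 11), cursors c4@0 c1@2 c3@4 c2@8, authorship 1.....2....
Authorship (.=original, N=cursor N): 1 . . . . . 2 . . . .
Index 6: author = 2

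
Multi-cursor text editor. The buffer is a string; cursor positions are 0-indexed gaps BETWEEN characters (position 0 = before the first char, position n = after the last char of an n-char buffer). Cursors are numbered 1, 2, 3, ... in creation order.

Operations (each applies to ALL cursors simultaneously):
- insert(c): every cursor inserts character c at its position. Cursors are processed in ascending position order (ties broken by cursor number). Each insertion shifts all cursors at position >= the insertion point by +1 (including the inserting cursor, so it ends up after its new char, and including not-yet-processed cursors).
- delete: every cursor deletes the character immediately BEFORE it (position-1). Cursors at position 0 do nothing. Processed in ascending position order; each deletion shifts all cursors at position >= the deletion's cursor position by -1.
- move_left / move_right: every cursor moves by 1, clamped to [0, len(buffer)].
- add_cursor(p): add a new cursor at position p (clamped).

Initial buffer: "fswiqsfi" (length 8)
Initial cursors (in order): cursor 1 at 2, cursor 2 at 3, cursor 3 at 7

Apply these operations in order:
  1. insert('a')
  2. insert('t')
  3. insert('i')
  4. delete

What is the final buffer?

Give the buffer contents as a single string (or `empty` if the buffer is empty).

Answer: fsatwatiqsfati

Derivation:
After op 1 (insert('a')): buffer="fsawaiqsfai" (len 11), cursors c1@3 c2@5 c3@10, authorship ..1.2....3.
After op 2 (insert('t')): buffer="fsatwatiqsfati" (len 14), cursors c1@4 c2@7 c3@13, authorship ..11.22....33.
After op 3 (insert('i')): buffer="fsatiwatiiqsfatii" (len 17), cursors c1@5 c2@9 c3@16, authorship ..111.222....333.
After op 4 (delete): buffer="fsatwatiqsfati" (len 14), cursors c1@4 c2@7 c3@13, authorship ..11.22....33.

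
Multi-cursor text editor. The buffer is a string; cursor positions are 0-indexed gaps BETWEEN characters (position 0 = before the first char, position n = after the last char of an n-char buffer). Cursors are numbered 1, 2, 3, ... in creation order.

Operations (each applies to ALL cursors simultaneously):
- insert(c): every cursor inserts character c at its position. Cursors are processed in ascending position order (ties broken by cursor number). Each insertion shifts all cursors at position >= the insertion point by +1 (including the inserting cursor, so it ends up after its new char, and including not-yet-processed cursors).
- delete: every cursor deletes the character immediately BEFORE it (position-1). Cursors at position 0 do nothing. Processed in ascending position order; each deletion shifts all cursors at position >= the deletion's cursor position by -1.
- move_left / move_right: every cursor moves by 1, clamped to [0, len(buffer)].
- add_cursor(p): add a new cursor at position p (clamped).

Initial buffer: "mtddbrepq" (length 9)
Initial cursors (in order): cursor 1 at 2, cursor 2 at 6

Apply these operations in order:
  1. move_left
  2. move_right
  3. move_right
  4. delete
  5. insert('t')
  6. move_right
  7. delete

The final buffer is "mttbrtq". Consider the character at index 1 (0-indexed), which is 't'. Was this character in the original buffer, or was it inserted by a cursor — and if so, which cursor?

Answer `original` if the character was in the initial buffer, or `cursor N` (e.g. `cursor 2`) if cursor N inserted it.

Answer: original

Derivation:
After op 1 (move_left): buffer="mtddbrepq" (len 9), cursors c1@1 c2@5, authorship .........
After op 2 (move_right): buffer="mtddbrepq" (len 9), cursors c1@2 c2@6, authorship .........
After op 3 (move_right): buffer="mtddbrepq" (len 9), cursors c1@3 c2@7, authorship .........
After op 4 (delete): buffer="mtdbrpq" (len 7), cursors c1@2 c2@5, authorship .......
After op 5 (insert('t')): buffer="mttdbrtpq" (len 9), cursors c1@3 c2@7, authorship ..1...2..
After op 6 (move_right): buffer="mttdbrtpq" (len 9), cursors c1@4 c2@8, authorship ..1...2..
After op 7 (delete): buffer="mttbrtq" (len 7), cursors c1@3 c2@6, authorship ..1..2.
Authorship (.=original, N=cursor N): . . 1 . . 2 .
Index 1: author = original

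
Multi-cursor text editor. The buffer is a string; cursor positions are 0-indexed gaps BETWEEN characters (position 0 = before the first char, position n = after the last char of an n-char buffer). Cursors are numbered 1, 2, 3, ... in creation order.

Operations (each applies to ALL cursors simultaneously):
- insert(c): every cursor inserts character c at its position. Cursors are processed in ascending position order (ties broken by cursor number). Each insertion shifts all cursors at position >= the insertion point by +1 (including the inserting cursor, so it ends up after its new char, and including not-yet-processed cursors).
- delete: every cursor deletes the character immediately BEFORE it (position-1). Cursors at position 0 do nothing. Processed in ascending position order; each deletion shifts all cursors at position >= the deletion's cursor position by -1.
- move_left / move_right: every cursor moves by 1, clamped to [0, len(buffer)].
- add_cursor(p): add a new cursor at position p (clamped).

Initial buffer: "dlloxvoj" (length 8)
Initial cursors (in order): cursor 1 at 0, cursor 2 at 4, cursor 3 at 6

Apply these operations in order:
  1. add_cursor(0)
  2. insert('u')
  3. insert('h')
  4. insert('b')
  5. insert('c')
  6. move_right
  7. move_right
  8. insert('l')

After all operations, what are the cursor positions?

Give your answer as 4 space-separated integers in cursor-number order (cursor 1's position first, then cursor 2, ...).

After op 1 (add_cursor(0)): buffer="dlloxvoj" (len 8), cursors c1@0 c4@0 c2@4 c3@6, authorship ........
After op 2 (insert('u')): buffer="uudllouxvuoj" (len 12), cursors c1@2 c4@2 c2@7 c3@10, authorship 14....2..3..
After op 3 (insert('h')): buffer="uuhhdllouhxvuhoj" (len 16), cursors c1@4 c4@4 c2@10 c3@14, authorship 1414....22..33..
After op 4 (insert('b')): buffer="uuhhbbdllouhbxvuhboj" (len 20), cursors c1@6 c4@6 c2@13 c3@18, authorship 141414....222..333..
After op 5 (insert('c')): buffer="uuhhbbccdllouhbcxvuhbcoj" (len 24), cursors c1@8 c4@8 c2@16 c3@22, authorship 14141414....2222..3333..
After op 6 (move_right): buffer="uuhhbbccdllouhbcxvuhbcoj" (len 24), cursors c1@9 c4@9 c2@17 c3@23, authorship 14141414....2222..3333..
After op 7 (move_right): buffer="uuhhbbccdllouhbcxvuhbcoj" (len 24), cursors c1@10 c4@10 c2@18 c3@24, authorship 14141414....2222..3333..
After op 8 (insert('l')): buffer="uuhhbbccdllllouhbcxvluhbcojl" (len 28), cursors c1@12 c4@12 c2@21 c3@28, authorship 14141414..14..2222..23333..3

Answer: 12 21 28 12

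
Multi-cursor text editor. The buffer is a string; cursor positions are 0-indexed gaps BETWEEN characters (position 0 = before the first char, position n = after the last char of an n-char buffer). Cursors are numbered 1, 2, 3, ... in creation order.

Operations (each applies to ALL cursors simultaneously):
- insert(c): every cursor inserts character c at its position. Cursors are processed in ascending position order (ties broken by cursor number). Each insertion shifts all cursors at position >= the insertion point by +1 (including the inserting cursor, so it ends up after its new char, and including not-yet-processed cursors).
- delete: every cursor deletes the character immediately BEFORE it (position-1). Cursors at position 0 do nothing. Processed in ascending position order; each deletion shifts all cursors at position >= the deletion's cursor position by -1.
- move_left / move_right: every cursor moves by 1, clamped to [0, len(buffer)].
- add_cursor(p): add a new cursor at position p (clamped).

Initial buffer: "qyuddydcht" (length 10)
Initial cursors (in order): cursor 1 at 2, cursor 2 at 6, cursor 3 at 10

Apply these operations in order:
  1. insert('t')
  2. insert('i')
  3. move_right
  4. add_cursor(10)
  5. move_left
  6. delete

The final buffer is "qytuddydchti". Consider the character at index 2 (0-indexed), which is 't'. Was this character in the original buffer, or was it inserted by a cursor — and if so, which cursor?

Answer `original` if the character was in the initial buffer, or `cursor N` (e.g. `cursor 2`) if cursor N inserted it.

After op 1 (insert('t')): buffer="qytuddytdchtt" (len 13), cursors c1@3 c2@8 c3@13, authorship ..1....2....3
After op 2 (insert('i')): buffer="qytiuddytidchtti" (len 16), cursors c1@4 c2@10 c3@16, authorship ..11....22....33
After op 3 (move_right): buffer="qytiuddytidchtti" (len 16), cursors c1@5 c2@11 c3@16, authorship ..11....22....33
After op 4 (add_cursor(10)): buffer="qytiuddytidchtti" (len 16), cursors c1@5 c4@10 c2@11 c3@16, authorship ..11....22....33
After op 5 (move_left): buffer="qytiuddytidchtti" (len 16), cursors c1@4 c4@9 c2@10 c3@15, authorship ..11....22....33
After op 6 (delete): buffer="qytuddydchti" (len 12), cursors c1@3 c2@7 c4@7 c3@11, authorship ..1........3
Authorship (.=original, N=cursor N): . . 1 . . . . . . . . 3
Index 2: author = 1

Answer: cursor 1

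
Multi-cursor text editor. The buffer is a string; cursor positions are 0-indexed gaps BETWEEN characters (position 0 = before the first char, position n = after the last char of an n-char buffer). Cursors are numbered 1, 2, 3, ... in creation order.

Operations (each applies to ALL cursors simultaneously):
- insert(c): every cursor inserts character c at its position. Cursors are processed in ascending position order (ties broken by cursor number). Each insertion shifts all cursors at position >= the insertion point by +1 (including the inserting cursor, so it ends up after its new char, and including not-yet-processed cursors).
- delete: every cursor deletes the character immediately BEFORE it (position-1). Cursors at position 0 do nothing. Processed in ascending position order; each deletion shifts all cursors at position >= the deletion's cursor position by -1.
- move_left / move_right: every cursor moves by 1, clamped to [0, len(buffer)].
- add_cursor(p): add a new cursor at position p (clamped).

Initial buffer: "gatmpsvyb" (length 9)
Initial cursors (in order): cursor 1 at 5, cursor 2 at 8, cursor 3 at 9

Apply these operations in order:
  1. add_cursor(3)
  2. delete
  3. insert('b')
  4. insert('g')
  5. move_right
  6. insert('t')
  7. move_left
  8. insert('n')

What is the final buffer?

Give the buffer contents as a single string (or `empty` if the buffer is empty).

Answer: gabgmntbgsntvbbggtnnt

Derivation:
After op 1 (add_cursor(3)): buffer="gatmpsvyb" (len 9), cursors c4@3 c1@5 c2@8 c3@9, authorship .........
After op 2 (delete): buffer="gamsv" (len 5), cursors c4@2 c1@3 c2@5 c3@5, authorship .....
After op 3 (insert('b')): buffer="gabmbsvbb" (len 9), cursors c4@3 c1@5 c2@9 c3@9, authorship ..4.1..23
After op 4 (insert('g')): buffer="gabgmbgsvbbgg" (len 13), cursors c4@4 c1@7 c2@13 c3@13, authorship ..44.11..2323
After op 5 (move_right): buffer="gabgmbgsvbbgg" (len 13), cursors c4@5 c1@8 c2@13 c3@13, authorship ..44.11..2323
After op 6 (insert('t')): buffer="gabgmtbgstvbbggtt" (len 17), cursors c4@6 c1@10 c2@17 c3@17, authorship ..44.411.1.232323
After op 7 (move_left): buffer="gabgmtbgstvbbggtt" (len 17), cursors c4@5 c1@9 c2@16 c3@16, authorship ..44.411.1.232323
After op 8 (insert('n')): buffer="gabgmntbgsntvbbggtnnt" (len 21), cursors c4@6 c1@11 c2@20 c3@20, authorship ..44.4411.11.23232233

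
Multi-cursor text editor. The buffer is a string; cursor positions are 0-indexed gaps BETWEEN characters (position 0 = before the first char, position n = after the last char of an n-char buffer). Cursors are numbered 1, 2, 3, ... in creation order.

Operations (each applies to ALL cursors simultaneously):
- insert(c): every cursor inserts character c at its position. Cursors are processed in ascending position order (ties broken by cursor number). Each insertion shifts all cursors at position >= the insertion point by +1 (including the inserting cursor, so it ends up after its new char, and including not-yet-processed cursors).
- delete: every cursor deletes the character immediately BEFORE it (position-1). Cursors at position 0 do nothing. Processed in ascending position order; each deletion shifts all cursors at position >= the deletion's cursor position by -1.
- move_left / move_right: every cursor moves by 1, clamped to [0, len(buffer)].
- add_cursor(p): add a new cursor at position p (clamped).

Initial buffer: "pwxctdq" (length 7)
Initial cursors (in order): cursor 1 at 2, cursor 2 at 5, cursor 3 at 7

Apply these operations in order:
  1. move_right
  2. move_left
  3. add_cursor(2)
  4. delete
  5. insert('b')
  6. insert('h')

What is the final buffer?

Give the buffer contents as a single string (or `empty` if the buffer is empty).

Answer: bbhhxcbbhhq

Derivation:
After op 1 (move_right): buffer="pwxctdq" (len 7), cursors c1@3 c2@6 c3@7, authorship .......
After op 2 (move_left): buffer="pwxctdq" (len 7), cursors c1@2 c2@5 c3@6, authorship .......
After op 3 (add_cursor(2)): buffer="pwxctdq" (len 7), cursors c1@2 c4@2 c2@5 c3@6, authorship .......
After op 4 (delete): buffer="xcq" (len 3), cursors c1@0 c4@0 c2@2 c3@2, authorship ...
After op 5 (insert('b')): buffer="bbxcbbq" (len 7), cursors c1@2 c4@2 c2@6 c3@6, authorship 14..23.
After op 6 (insert('h')): buffer="bbhhxcbbhhq" (len 11), cursors c1@4 c4@4 c2@10 c3@10, authorship 1414..2323.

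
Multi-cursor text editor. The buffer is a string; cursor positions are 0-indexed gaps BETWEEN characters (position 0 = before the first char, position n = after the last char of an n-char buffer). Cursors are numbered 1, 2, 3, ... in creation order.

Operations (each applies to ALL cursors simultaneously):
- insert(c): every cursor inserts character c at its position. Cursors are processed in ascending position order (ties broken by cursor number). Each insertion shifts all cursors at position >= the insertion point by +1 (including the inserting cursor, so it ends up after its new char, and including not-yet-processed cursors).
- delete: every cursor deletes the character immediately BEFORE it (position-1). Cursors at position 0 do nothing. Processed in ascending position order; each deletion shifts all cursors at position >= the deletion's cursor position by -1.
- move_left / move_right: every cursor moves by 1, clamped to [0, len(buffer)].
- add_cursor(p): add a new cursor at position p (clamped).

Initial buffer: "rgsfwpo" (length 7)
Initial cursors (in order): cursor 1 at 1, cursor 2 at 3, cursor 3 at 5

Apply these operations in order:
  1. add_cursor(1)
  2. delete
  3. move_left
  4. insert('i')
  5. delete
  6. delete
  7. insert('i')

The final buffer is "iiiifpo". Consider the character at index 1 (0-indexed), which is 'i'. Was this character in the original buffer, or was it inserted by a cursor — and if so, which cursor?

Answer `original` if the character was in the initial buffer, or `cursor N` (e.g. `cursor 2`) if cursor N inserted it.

After op 1 (add_cursor(1)): buffer="rgsfwpo" (len 7), cursors c1@1 c4@1 c2@3 c3@5, authorship .......
After op 2 (delete): buffer="gfpo" (len 4), cursors c1@0 c4@0 c2@1 c3@2, authorship ....
After op 3 (move_left): buffer="gfpo" (len 4), cursors c1@0 c2@0 c4@0 c3@1, authorship ....
After op 4 (insert('i')): buffer="iiigifpo" (len 8), cursors c1@3 c2@3 c4@3 c3@5, authorship 124.3...
After op 5 (delete): buffer="gfpo" (len 4), cursors c1@0 c2@0 c4@0 c3@1, authorship ....
After op 6 (delete): buffer="fpo" (len 3), cursors c1@0 c2@0 c3@0 c4@0, authorship ...
After op 7 (insert('i')): buffer="iiiifpo" (len 7), cursors c1@4 c2@4 c3@4 c4@4, authorship 1234...
Authorship (.=original, N=cursor N): 1 2 3 4 . . .
Index 1: author = 2

Answer: cursor 2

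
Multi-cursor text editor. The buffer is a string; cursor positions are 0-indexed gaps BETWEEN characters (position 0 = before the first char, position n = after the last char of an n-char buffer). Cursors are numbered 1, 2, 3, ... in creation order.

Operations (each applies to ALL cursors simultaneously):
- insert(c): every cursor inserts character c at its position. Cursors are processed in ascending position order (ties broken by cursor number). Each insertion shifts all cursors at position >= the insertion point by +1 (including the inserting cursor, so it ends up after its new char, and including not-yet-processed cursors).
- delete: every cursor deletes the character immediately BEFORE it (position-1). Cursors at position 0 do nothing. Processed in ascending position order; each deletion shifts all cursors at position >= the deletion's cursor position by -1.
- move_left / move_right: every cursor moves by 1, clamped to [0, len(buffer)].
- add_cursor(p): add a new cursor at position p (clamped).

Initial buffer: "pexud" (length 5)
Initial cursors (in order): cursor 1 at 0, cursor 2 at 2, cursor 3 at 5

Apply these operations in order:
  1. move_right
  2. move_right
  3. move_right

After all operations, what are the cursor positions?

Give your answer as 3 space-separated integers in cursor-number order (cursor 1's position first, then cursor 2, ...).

After op 1 (move_right): buffer="pexud" (len 5), cursors c1@1 c2@3 c3@5, authorship .....
After op 2 (move_right): buffer="pexud" (len 5), cursors c1@2 c2@4 c3@5, authorship .....
After op 3 (move_right): buffer="pexud" (len 5), cursors c1@3 c2@5 c3@5, authorship .....

Answer: 3 5 5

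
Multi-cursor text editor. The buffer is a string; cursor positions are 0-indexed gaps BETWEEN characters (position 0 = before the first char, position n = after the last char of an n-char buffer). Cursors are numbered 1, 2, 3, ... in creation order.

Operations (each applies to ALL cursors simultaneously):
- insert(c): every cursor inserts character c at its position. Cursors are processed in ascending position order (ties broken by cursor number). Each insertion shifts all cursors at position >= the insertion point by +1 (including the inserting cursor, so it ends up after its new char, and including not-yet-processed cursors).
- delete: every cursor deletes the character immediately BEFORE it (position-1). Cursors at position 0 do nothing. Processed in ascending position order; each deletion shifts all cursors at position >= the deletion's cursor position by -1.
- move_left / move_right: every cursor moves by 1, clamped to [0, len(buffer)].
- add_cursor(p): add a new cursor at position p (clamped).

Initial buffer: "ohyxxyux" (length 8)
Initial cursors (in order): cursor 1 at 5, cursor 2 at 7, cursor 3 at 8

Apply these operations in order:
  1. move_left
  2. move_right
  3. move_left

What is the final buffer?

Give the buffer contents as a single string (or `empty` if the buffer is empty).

Answer: ohyxxyux

Derivation:
After op 1 (move_left): buffer="ohyxxyux" (len 8), cursors c1@4 c2@6 c3@7, authorship ........
After op 2 (move_right): buffer="ohyxxyux" (len 8), cursors c1@5 c2@7 c3@8, authorship ........
After op 3 (move_left): buffer="ohyxxyux" (len 8), cursors c1@4 c2@6 c3@7, authorship ........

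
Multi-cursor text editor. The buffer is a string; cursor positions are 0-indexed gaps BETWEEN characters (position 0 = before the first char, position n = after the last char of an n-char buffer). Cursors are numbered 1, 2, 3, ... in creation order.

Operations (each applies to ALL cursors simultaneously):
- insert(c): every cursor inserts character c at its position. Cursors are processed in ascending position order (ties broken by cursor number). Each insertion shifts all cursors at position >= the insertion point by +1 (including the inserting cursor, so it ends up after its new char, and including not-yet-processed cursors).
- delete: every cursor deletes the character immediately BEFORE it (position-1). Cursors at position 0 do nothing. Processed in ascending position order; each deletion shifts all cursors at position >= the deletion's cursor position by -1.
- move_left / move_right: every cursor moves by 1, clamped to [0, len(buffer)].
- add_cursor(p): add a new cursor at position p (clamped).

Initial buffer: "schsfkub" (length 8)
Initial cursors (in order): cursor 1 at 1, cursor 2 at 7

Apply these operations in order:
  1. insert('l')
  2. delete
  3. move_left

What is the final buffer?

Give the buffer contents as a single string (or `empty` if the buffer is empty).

After op 1 (insert('l')): buffer="slchsfkulb" (len 10), cursors c1@2 c2@9, authorship .1......2.
After op 2 (delete): buffer="schsfkub" (len 8), cursors c1@1 c2@7, authorship ........
After op 3 (move_left): buffer="schsfkub" (len 8), cursors c1@0 c2@6, authorship ........

Answer: schsfkub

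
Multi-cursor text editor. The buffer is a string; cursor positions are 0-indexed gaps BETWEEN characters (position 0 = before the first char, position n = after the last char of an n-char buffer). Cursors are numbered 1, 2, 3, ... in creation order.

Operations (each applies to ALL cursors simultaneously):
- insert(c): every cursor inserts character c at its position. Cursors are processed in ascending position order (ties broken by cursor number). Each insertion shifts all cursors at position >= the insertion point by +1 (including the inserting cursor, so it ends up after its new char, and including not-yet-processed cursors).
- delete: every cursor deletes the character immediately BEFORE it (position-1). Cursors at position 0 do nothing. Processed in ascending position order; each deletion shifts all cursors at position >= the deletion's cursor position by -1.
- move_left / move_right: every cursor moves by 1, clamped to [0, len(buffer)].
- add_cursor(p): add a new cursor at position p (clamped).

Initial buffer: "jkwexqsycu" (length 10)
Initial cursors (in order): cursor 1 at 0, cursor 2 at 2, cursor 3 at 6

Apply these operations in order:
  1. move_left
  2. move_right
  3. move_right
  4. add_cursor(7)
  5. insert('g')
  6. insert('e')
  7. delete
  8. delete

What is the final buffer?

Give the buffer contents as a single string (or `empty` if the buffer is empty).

After op 1 (move_left): buffer="jkwexqsycu" (len 10), cursors c1@0 c2@1 c3@5, authorship ..........
After op 2 (move_right): buffer="jkwexqsycu" (len 10), cursors c1@1 c2@2 c3@6, authorship ..........
After op 3 (move_right): buffer="jkwexqsycu" (len 10), cursors c1@2 c2@3 c3@7, authorship ..........
After op 4 (add_cursor(7)): buffer="jkwexqsycu" (len 10), cursors c1@2 c2@3 c3@7 c4@7, authorship ..........
After op 5 (insert('g')): buffer="jkgwgexqsggycu" (len 14), cursors c1@3 c2@5 c3@11 c4@11, authorship ..1.2....34...
After op 6 (insert('e')): buffer="jkgewgeexqsggeeycu" (len 18), cursors c1@4 c2@7 c3@15 c4@15, authorship ..11.22....3434...
After op 7 (delete): buffer="jkgwgexqsggycu" (len 14), cursors c1@3 c2@5 c3@11 c4@11, authorship ..1.2....34...
After op 8 (delete): buffer="jkwexqsycu" (len 10), cursors c1@2 c2@3 c3@7 c4@7, authorship ..........

Answer: jkwexqsycu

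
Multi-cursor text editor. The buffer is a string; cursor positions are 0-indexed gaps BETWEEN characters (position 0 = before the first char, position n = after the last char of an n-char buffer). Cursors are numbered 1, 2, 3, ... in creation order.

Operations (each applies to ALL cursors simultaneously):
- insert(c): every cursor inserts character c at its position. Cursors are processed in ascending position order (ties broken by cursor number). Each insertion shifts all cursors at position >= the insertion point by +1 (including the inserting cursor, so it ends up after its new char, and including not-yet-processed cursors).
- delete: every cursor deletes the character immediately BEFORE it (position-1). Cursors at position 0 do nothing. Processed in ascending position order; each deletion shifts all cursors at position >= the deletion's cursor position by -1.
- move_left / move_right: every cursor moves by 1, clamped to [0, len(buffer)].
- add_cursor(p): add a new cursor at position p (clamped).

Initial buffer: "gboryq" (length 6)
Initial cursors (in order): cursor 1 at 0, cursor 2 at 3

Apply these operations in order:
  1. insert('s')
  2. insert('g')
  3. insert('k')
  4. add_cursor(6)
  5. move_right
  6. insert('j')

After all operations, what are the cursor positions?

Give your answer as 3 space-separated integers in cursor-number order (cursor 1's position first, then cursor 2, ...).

Answer: 5 13 9

Derivation:
After op 1 (insert('s')): buffer="sgbosryq" (len 8), cursors c1@1 c2@5, authorship 1...2...
After op 2 (insert('g')): buffer="sggbosgryq" (len 10), cursors c1@2 c2@7, authorship 11...22...
After op 3 (insert('k')): buffer="sgkgbosgkryq" (len 12), cursors c1@3 c2@9, authorship 111...222...
After op 4 (add_cursor(6)): buffer="sgkgbosgkryq" (len 12), cursors c1@3 c3@6 c2@9, authorship 111...222...
After op 5 (move_right): buffer="sgkgbosgkryq" (len 12), cursors c1@4 c3@7 c2@10, authorship 111...222...
After op 6 (insert('j')): buffer="sgkgjbosjgkrjyq" (len 15), cursors c1@5 c3@9 c2@13, authorship 111.1..2322.2..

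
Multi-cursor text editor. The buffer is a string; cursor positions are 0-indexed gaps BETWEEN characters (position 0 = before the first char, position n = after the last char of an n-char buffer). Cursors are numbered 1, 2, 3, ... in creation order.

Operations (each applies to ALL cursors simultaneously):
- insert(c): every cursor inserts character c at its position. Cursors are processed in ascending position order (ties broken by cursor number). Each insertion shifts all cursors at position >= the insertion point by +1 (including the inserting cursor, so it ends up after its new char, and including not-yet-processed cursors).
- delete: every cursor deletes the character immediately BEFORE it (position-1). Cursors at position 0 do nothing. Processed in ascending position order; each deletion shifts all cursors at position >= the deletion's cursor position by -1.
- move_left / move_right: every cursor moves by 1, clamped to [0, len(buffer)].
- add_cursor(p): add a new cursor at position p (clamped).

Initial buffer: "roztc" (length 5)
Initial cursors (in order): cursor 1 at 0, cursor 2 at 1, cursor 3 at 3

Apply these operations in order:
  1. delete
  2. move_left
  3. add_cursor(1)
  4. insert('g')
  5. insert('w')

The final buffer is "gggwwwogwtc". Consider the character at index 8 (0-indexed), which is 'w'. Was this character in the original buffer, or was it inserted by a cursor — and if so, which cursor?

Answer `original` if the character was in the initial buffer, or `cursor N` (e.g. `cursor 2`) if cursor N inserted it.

Answer: cursor 4

Derivation:
After op 1 (delete): buffer="otc" (len 3), cursors c1@0 c2@0 c3@1, authorship ...
After op 2 (move_left): buffer="otc" (len 3), cursors c1@0 c2@0 c3@0, authorship ...
After op 3 (add_cursor(1)): buffer="otc" (len 3), cursors c1@0 c2@0 c3@0 c4@1, authorship ...
After op 4 (insert('g')): buffer="gggogtc" (len 7), cursors c1@3 c2@3 c3@3 c4@5, authorship 123.4..
After op 5 (insert('w')): buffer="gggwwwogwtc" (len 11), cursors c1@6 c2@6 c3@6 c4@9, authorship 123123.44..
Authorship (.=original, N=cursor N): 1 2 3 1 2 3 . 4 4 . .
Index 8: author = 4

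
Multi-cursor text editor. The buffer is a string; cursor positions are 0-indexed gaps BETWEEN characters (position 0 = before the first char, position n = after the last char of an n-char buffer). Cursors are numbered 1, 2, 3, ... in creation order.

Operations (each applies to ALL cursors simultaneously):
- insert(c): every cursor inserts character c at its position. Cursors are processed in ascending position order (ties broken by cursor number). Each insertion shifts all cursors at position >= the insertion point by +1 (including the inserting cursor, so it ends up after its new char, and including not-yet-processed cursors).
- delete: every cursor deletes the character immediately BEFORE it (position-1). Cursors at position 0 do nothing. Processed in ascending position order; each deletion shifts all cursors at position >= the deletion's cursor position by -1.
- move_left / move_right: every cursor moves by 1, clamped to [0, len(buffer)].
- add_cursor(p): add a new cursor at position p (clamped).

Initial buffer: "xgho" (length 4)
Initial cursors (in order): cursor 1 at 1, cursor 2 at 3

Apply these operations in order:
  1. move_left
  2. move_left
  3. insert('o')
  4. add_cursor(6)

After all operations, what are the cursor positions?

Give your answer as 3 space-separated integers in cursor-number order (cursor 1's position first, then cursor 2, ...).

Answer: 1 3 6

Derivation:
After op 1 (move_left): buffer="xgho" (len 4), cursors c1@0 c2@2, authorship ....
After op 2 (move_left): buffer="xgho" (len 4), cursors c1@0 c2@1, authorship ....
After op 3 (insert('o')): buffer="oxogho" (len 6), cursors c1@1 c2@3, authorship 1.2...
After op 4 (add_cursor(6)): buffer="oxogho" (len 6), cursors c1@1 c2@3 c3@6, authorship 1.2...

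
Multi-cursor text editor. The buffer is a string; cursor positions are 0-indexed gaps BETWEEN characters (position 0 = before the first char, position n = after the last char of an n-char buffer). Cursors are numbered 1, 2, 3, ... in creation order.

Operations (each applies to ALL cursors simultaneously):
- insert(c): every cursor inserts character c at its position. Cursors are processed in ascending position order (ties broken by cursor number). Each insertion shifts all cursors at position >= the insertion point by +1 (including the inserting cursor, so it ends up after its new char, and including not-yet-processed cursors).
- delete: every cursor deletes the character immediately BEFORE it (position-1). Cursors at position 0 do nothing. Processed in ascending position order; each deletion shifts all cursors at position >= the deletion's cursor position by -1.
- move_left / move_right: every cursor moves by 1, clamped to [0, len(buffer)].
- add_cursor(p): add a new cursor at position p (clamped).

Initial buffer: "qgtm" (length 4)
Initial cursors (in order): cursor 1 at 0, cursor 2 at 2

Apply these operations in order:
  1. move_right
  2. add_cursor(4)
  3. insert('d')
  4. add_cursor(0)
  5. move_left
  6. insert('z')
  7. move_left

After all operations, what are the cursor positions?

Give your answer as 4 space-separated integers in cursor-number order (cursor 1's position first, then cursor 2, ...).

After op 1 (move_right): buffer="qgtm" (len 4), cursors c1@1 c2@3, authorship ....
After op 2 (add_cursor(4)): buffer="qgtm" (len 4), cursors c1@1 c2@3 c3@4, authorship ....
After op 3 (insert('d')): buffer="qdgtdmd" (len 7), cursors c1@2 c2@5 c3@7, authorship .1..2.3
After op 4 (add_cursor(0)): buffer="qdgtdmd" (len 7), cursors c4@0 c1@2 c2@5 c3@7, authorship .1..2.3
After op 5 (move_left): buffer="qdgtdmd" (len 7), cursors c4@0 c1@1 c2@4 c3@6, authorship .1..2.3
After op 6 (insert('z')): buffer="zqzdgtzdmzd" (len 11), cursors c4@1 c1@3 c2@7 c3@10, authorship 4.11..22.33
After op 7 (move_left): buffer="zqzdgtzdmzd" (len 11), cursors c4@0 c1@2 c2@6 c3@9, authorship 4.11..22.33

Answer: 2 6 9 0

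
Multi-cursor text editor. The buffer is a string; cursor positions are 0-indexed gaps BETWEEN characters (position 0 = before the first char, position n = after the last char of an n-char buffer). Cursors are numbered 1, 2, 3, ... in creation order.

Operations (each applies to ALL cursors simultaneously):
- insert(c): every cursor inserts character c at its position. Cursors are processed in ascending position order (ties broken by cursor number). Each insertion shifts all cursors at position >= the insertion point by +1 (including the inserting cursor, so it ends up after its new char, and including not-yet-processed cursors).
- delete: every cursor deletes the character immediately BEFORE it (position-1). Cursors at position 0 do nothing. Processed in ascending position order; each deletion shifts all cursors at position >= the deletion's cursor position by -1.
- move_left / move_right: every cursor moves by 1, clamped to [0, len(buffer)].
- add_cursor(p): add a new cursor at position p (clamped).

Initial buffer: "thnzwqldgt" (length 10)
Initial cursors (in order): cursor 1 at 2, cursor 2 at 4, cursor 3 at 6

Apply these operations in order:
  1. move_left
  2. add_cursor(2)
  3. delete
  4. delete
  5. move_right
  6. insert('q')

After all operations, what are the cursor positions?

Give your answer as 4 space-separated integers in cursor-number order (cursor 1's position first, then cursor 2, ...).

Answer: 5 5 5 5

Derivation:
After op 1 (move_left): buffer="thnzwqldgt" (len 10), cursors c1@1 c2@3 c3@5, authorship ..........
After op 2 (add_cursor(2)): buffer="thnzwqldgt" (len 10), cursors c1@1 c4@2 c2@3 c3@5, authorship ..........
After op 3 (delete): buffer="zqldgt" (len 6), cursors c1@0 c2@0 c4@0 c3@1, authorship ......
After op 4 (delete): buffer="qldgt" (len 5), cursors c1@0 c2@0 c3@0 c4@0, authorship .....
After op 5 (move_right): buffer="qldgt" (len 5), cursors c1@1 c2@1 c3@1 c4@1, authorship .....
After op 6 (insert('q')): buffer="qqqqqldgt" (len 9), cursors c1@5 c2@5 c3@5 c4@5, authorship .1234....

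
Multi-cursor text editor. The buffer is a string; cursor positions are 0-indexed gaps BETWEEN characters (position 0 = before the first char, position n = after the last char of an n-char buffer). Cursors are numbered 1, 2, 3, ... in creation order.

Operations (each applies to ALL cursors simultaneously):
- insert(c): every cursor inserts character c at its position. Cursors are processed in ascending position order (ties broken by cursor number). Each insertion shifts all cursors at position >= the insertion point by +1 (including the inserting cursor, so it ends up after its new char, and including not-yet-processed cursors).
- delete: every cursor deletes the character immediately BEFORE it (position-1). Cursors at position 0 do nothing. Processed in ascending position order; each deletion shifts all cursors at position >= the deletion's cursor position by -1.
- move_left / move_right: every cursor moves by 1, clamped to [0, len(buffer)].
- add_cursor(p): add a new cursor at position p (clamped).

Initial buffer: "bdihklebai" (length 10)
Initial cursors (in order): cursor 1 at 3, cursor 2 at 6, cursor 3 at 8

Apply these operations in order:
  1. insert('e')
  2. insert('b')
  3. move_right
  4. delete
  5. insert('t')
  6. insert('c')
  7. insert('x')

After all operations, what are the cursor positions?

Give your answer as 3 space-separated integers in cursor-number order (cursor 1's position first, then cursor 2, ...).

After op 1 (insert('e')): buffer="bdiehkleebeai" (len 13), cursors c1@4 c2@8 c3@11, authorship ...1...2..3..
After op 2 (insert('b')): buffer="bdiebhklebebebai" (len 16), cursors c1@5 c2@10 c3@14, authorship ...11...22..33..
After op 3 (move_right): buffer="bdiebhklebebebai" (len 16), cursors c1@6 c2@11 c3@15, authorship ...11...22..33..
After op 4 (delete): buffer="bdiebklebbebi" (len 13), cursors c1@5 c2@9 c3@12, authorship ...11..22.33.
After op 5 (insert('t')): buffer="bdiebtklebtbebti" (len 16), cursors c1@6 c2@11 c3@15, authorship ...111..222.333.
After op 6 (insert('c')): buffer="bdiebtcklebtcbebtci" (len 19), cursors c1@7 c2@13 c3@18, authorship ...1111..2222.3333.
After op 7 (insert('x')): buffer="bdiebtcxklebtcxbebtcxi" (len 22), cursors c1@8 c2@15 c3@21, authorship ...11111..22222.33333.

Answer: 8 15 21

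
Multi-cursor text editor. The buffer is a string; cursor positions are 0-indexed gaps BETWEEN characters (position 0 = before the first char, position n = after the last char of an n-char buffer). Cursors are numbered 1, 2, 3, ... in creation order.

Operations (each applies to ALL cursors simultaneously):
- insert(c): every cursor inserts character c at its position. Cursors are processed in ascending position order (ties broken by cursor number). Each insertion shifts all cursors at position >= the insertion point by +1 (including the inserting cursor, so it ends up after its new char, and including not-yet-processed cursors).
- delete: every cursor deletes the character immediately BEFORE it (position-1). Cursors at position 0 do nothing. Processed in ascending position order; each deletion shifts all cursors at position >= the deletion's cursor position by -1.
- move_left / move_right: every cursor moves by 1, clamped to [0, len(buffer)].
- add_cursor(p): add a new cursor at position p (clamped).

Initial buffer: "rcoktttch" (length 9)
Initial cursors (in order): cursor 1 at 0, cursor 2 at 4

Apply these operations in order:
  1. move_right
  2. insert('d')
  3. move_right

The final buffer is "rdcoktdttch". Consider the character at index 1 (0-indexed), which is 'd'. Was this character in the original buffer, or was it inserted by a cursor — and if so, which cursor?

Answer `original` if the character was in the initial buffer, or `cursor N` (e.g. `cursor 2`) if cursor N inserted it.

After op 1 (move_right): buffer="rcoktttch" (len 9), cursors c1@1 c2@5, authorship .........
After op 2 (insert('d')): buffer="rdcoktdttch" (len 11), cursors c1@2 c2@7, authorship .1....2....
After op 3 (move_right): buffer="rdcoktdttch" (len 11), cursors c1@3 c2@8, authorship .1....2....
Authorship (.=original, N=cursor N): . 1 . . . . 2 . . . .
Index 1: author = 1

Answer: cursor 1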